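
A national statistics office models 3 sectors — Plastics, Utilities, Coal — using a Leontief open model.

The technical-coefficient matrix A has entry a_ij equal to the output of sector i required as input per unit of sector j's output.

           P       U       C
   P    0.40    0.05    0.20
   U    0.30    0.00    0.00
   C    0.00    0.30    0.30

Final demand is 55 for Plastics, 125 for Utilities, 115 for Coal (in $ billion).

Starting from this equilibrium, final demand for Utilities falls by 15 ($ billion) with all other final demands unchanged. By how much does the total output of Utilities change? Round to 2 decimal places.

Δx_U = -16.09

I − A =
  [   0.60    -0.05    -0.20]
  [  -0.30     1.00     0.00]
  [   0.00    -0.30     0.70]
Cofactors of I−A, C_ij = (−1)^(i+j)·(minor ij) (rows/columns in the sector order above):
  C_11 = (1.00)(0.70) − (0.00)(-0.30) = 0.7000
  C_12 = −[(-0.30)(0.70) − (0.00)(0.00)] = 0.2100
  C_13 = (-0.30)(-0.30) − (1.00)(0.00) = 0.0900
  C_21 = −[(-0.05)(0.70) − (-0.20)(-0.30)] = 0.0950
  C_22 = (0.60)(0.70) − (-0.20)(0.00) = 0.4200
  C_23 = −[(0.60)(-0.30) − (-0.05)(0.00)] = 0.1800
  C_31 = (-0.05)(0.00) − (-0.20)(1.00) = 0.2000
  C_32 = −[(0.60)(0.00) − (-0.20)(-0.30)] = 0.0600
  C_33 = (0.60)(1.00) − (-0.05)(-0.30) = 0.5850
det(I−A) = Σ_j (I−A)_1j·C_1j = (0.60)(0.7000) + (-0.05)(0.2100) + (-0.20)(0.0900) = 0.3915
adj(I−A) = Cᵀ =
  [ 0.7000   0.0950   0.2000]
  [ 0.2100   0.4200   0.0600]
  [ 0.0900   0.1800   0.5850]
(I − A)⁻¹ = adj(I−A) / det(I−A) ≈
  [   1.7880     0.2427     0.5109]
  [   0.5364     1.0728     0.1533]
  [   0.2299     0.4598     1.4943]
Δx = (I − A)⁻¹ Δd with Δd having -15 in the Utilities component and 0 elsewhere.
So Δx_U = L_UU · (-15), where L_UU = adj(I−A)_UU / det(I−A) = 0.4200 / 0.3915.
Δx_U = 0.4200 × (-15) / 0.3915 = -6.30 / 0.3915 ≈ -16.09.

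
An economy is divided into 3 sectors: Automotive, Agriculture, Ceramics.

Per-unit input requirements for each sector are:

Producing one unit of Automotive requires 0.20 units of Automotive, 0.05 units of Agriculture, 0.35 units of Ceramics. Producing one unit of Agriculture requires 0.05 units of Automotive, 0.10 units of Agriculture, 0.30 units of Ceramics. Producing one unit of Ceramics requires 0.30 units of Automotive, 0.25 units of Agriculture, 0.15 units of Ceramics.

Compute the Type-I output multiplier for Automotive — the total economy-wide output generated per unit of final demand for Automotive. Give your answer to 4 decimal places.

I − A =
  [   0.80    -0.05    -0.30]
  [  -0.05     0.90    -0.25]
  [  -0.35    -0.30     0.85]
Cofactors of I−A, C_ij = (−1)^(i+j)·(minor ij) (rows/columns in the sector order above):
  C_11 = (0.90)(0.85) − (-0.25)(-0.30) = 0.6900
  C_12 = −[(-0.05)(0.85) − (-0.25)(-0.35)] = 0.1300
  C_13 = (-0.05)(-0.30) − (0.90)(-0.35) = 0.3300
  C_21 = −[(-0.05)(0.85) − (-0.30)(-0.30)] = 0.1325
  C_22 = (0.80)(0.85) − (-0.30)(-0.35) = 0.5750
  C_23 = −[(0.80)(-0.30) − (-0.05)(-0.35)] = 0.2575
  C_31 = (-0.05)(-0.25) − (-0.30)(0.90) = 0.2825
  C_32 = −[(0.80)(-0.25) − (-0.30)(-0.05)] = 0.2150
  C_33 = (0.80)(0.90) − (-0.05)(-0.05) = 0.7175
det(I−A) = Σ_j (I−A)_1j·C_1j = (0.80)(0.6900) + (-0.05)(0.1300) + (-0.30)(0.3300) = 0.4465
adj(I−A) = Cᵀ =
  [ 0.6900   0.1325   0.2825]
  [ 0.1300   0.5750   0.2150]
  [ 0.3300   0.2575   0.7175]
(I − A)⁻¹ = adj(I−A) / det(I−A) ≈
  [   1.54535     0.29675     0.63270]
  [   0.29115     1.28779     0.48152]
  [   0.73908     0.57671     1.60694]
The output multiplier for sector j is the column-j sum of the Leontief inverse (I − A)⁻¹ = adj(I−A) / det(I−A).
Column 1 of adj(I−A): (0.6900, 0.1300, 0.3300); det(I−A) = 0.4465.
m_1 = (0.6900 + 0.1300 + 0.3300) / 0.4465 = 1.15 / 0.4465 ≈ 2.5756.

m_1 = 2.5756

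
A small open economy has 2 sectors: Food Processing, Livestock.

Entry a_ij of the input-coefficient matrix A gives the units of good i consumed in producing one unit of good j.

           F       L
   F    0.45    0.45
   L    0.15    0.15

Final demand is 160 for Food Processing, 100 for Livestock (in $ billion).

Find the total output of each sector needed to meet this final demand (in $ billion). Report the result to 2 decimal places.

I − A =
  [   0.55    -0.45]
  [  -0.15     0.85]
det(I−A) = (0.55)(0.85) − (-0.45)(-0.15) = 0.4000
adj(I−A) = [[0.85, 0.45], [0.15, 0.55]]
(I − A)⁻¹ = adj(I−A) / det(I−A) ≈
  [   2.1250     1.1250]
  [   0.3750     1.3750]
x = (I − A)⁻¹ d = adj(I−A)·d / det(I−A), with det(I−A) = 0.4000:
  x_F = (0.85·160 + 0.45·100) / 0.4000 = 181.00 / 0.4000 = 452.50
  x_L = (0.15·160 + 0.55·100) / 0.4000 = 79.00 / 0.4000 = 197.50

x_F = 452.50, x_L = 197.50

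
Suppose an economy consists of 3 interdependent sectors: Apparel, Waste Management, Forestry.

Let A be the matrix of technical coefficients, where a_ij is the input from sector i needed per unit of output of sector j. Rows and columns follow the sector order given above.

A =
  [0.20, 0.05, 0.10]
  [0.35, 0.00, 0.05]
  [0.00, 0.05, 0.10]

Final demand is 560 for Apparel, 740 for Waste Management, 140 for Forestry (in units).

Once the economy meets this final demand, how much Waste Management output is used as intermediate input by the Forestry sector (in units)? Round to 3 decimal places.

I − A =
  [   0.80    -0.05    -0.10]
  [  -0.35     1.00    -0.05]
  [   0.00    -0.05     0.90]
Cofactors of I−A, C_ij = (−1)^(i+j)·(minor ij) (rows/columns in the sector order above):
  C_11 = (1.00)(0.90) − (-0.05)(-0.05) = 0.8975
  C_12 = −[(-0.35)(0.90) − (-0.05)(0.00)] = 0.3150
  C_13 = (-0.35)(-0.05) − (1.00)(0.00) = 0.0175
  C_21 = −[(-0.05)(0.90) − (-0.10)(-0.05)] = 0.0500
  C_22 = (0.80)(0.90) − (-0.10)(0.00) = 0.7200
  C_23 = −[(0.80)(-0.05) − (-0.05)(0.00)] = 0.0400
  C_31 = (-0.05)(-0.05) − (-0.10)(1.00) = 0.1025
  C_32 = −[(0.80)(-0.05) − (-0.10)(-0.35)] = 0.0750
  C_33 = (0.80)(1.00) − (-0.05)(-0.35) = 0.7825
det(I−A) = Σ_j (I−A)_1j·C_1j = (0.80)(0.8975) + (-0.05)(0.3150) + (-0.10)(0.0175) = 0.7005
adj(I−A) = Cᵀ =
  [ 0.8975   0.0500   0.1025]
  [ 0.3150   0.7200   0.0750]
  [ 0.0175   0.0400   0.7825]
(I − A)⁻¹ = adj(I−A) / det(I−A) ≈
  [   1.2812     0.0714     0.1463]
  [   0.4497     1.0278     0.1071]
  [   0.0250     0.0571     1.1171]
First solve x = (I − A)⁻¹ d = adj(I−A)·d / det(I−A); in particular x_3 = (0.0175·560 + 0.0400·740 + 0.7825·140) / 0.7005 = 148.95 / 0.7005 ≈ 212.63383.
Intermediate flow from 2 to 3: z_23 = a_23 · x_3 = 0.05 × 148.95 / 0.7005 = 7.4475 / 0.7005 ≈ 10.632.

z_23 = 10.632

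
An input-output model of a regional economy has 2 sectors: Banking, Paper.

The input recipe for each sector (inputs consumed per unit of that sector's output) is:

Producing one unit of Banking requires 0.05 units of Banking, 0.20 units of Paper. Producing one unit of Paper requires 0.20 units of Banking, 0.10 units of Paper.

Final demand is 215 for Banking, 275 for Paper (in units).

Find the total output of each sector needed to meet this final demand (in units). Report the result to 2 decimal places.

I − A =
  [   0.95    -0.20]
  [  -0.20     0.90]
det(I−A) = (0.95)(0.90) − (-0.20)(-0.20) = 0.8150
adj(I−A) = [[0.90, 0.20], [0.20, 0.95]]
(I − A)⁻¹ = adj(I−A) / det(I−A) ≈
  [   1.1043     0.2454]
  [   0.2454     1.1656]
x = (I − A)⁻¹ d = adj(I−A)·d / det(I−A), with det(I−A) = 0.8150:
  x_B = (0.90·215 + 0.20·275) / 0.8150 = 248.50 / 0.8150 ≈ 304.91
  x_P = (0.20·215 + 0.95·275) / 0.8150 = 304.25 / 0.8150 ≈ 373.31

x_B = 304.91, x_P = 373.31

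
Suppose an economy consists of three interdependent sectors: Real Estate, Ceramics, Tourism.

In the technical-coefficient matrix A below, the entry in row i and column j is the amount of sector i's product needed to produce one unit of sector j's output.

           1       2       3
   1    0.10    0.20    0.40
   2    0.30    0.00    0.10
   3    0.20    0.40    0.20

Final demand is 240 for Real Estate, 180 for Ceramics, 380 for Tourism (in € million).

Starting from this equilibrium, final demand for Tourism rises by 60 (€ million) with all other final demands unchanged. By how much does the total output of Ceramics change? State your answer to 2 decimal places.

I − A =
  [   0.90    -0.20    -0.40]
  [  -0.30     1.00    -0.10]
  [  -0.20    -0.40     0.80]
Cofactors of I−A, C_ij = (−1)^(i+j)·(minor ij) (rows/columns in the sector order above):
  C_11 = (1.00)(0.80) − (-0.10)(-0.40) = 0.7600
  C_12 = −[(-0.30)(0.80) − (-0.10)(-0.20)] = 0.2600
  C_13 = (-0.30)(-0.40) − (1.00)(-0.20) = 0.3200
  C_21 = −[(-0.20)(0.80) − (-0.40)(-0.40)] = 0.3200
  C_22 = (0.90)(0.80) − (-0.40)(-0.20) = 0.6400
  C_23 = −[(0.90)(-0.40) − (-0.20)(-0.20)] = 0.4000
  C_31 = (-0.20)(-0.10) − (-0.40)(1.00) = 0.4200
  C_32 = −[(0.90)(-0.10) − (-0.40)(-0.30)] = 0.2100
  C_33 = (0.90)(1.00) − (-0.20)(-0.30) = 0.8400
det(I−A) = Σ_j (I−A)_1j·C_1j = (0.90)(0.7600) + (-0.20)(0.2600) + (-0.40)(0.3200) = 0.5040
adj(I−A) = Cᵀ =
  [ 0.7600   0.3200   0.4200]
  [ 0.2600   0.6400   0.2100]
  [ 0.3200   0.4000   0.8400]
(I − A)⁻¹ = adj(I−A) / det(I−A) ≈
  [   1.5079     0.6349     0.8333]
  [   0.5159     1.2698     0.4167]
  [   0.6349     0.7937     1.6667]
Δx = (I − A)⁻¹ Δd with Δd having +60 in the Tourism component and 0 elsewhere.
So Δx_2 = L_23 · (+60), where L_23 = adj(I−A)_23 / det(I−A) = 0.2100 / 0.5040.
Δx_2 = 0.2100 × (+60) / 0.5040 = 12.60 / 0.5040 = 25.00.

Δx_2 = 25.00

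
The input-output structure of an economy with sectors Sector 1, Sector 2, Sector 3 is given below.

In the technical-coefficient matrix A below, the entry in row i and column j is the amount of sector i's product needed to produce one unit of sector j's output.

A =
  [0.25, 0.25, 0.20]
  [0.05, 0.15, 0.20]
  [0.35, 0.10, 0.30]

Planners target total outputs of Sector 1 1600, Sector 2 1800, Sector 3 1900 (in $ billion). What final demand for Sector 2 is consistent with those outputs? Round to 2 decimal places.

I − A =
  [   0.75    -0.25    -0.20]
  [  -0.05     0.85    -0.20]
  [  -0.35    -0.10     0.70]
d = (I − A) x:
  d_1 = (+0.75)·1600 + (-0.25)·1800 + (-0.20)·1900 = 370.00
  d_2 = (-0.05)·1600 + (+0.85)·1800 + (-0.20)·1900 = 1070.00
  d_3 = (-0.35)·1600 + (-0.10)·1800 + (+0.70)·1900 = 590.00

d_2 = 1070.00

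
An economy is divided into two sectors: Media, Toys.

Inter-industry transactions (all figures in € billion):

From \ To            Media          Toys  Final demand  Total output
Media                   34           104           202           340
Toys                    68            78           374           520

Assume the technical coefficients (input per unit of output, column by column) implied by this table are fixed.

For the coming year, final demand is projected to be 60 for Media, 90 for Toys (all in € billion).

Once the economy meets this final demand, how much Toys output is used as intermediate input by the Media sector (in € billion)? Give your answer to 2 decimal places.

z_21 = 19.03

Technical coefficients a_ij = z_ij / X_j:
  a_11 = 34/340 = 0.10, a_21 = 68/340 = 0.20
  a_12 = 104/520 = 0.20, a_22 = 78/520 = 0.15
I − A =
  [   0.90    -0.20]
  [  -0.20     0.85]
det(I−A) = (0.90)(0.85) − (-0.20)(-0.20) = 0.7250
adj(I−A) = [[0.85, 0.20], [0.20, 0.90]]
(I − A)⁻¹ = adj(I−A) / det(I−A) ≈
  [   1.1724     0.2759]
  [   0.2759     1.2414]
First solve x = (I − A)⁻¹ d = adj(I−A)·d / det(I−A); in particular x_1 = (0.85·60 + 0.20·90) / 0.7250 = 69.00 / 0.7250 ≈ 95.1724.
Intermediate flow from 2 to 1: z_21 = a_21 · x_1 = 0.20 × 69.00 / 0.7250 = 13.80 / 0.7250 ≈ 19.03.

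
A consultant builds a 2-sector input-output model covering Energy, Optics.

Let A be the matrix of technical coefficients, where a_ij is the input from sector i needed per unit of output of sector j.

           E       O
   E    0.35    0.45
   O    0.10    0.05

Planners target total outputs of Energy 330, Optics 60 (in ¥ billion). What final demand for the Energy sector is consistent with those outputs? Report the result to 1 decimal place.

I − A =
  [   0.65    -0.45]
  [  -0.10     0.95]
d = (I − A) x:
  d_E = (+0.65)·330 + (-0.45)·60 = 187.5
  d_O = (-0.10)·330 + (+0.95)·60 = 24.0

d_E = 187.5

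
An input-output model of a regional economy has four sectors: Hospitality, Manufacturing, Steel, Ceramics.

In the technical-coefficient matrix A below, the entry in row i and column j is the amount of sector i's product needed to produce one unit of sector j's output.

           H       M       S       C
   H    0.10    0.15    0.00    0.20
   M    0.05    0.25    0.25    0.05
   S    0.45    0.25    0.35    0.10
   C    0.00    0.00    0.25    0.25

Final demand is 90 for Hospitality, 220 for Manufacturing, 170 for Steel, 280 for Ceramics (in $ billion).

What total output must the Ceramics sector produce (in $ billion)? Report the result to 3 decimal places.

x_C = 658.912

I − A =
  [   0.90    -0.15     0.00    -0.20]
  [  -0.05     0.75    -0.25    -0.05]
  [  -0.45    -0.25     0.65    -0.10]
  [   0.00     0.00    -0.25     0.75]
Compute the cofactors C_ij = (−1)^(i+j)·(3×3 minor ij) of I−A; the adjugate is their transpose:
adj(I−A) = Cᵀ =
  [ 0.296875   0.081875   0.067500   0.093625]
  [ 0.113125   0.393750   0.182500   0.080750]
  [ 0.262500   0.219375   0.500625   0.151375]
  [ 0.087500   0.073125   0.166875   0.360750]
det(I−A) = Σ_j (I−A)_1j·C_1j = (0.90)(0.296875) + (-0.15)(0.113125) + (0.00)(0.262500) + (-0.20)(0.087500) = 0.23271875
(I − A)⁻¹ = adj(I−A) / det(I−A) ≈
  [   1.2757     0.3518     0.2900     0.4023]
  [   0.4861     1.6920     0.7842     0.3470]
  [   1.1280     0.9427     2.1512     0.6505]
  [   0.3760     0.3142     0.7171     1.5502]
x = (I − A)⁻¹ d = adj(I−A)·d / det(I−A), with det(I−A) = 0.23271875:
  x_H = (0.296875·90 + 0.081875·220 + 0.067500·170 + 0.093625·280) / 0.23271875 = 82.42125 / 0.23271875 ≈ 354.167
  x_M = (0.113125·90 + 0.393750·220 + 0.182500·170 + 0.080750·280) / 0.23271875 = 150.44125 / 0.23271875 ≈ 646.451
  x_S = (0.262500·90 + 0.219375·220 + 0.500625·170 + 0.151375·280) / 0.23271875 = 199.37875 / 0.23271875 ≈ 856.737
  x_C = (0.087500·90 + 0.073125·220 + 0.166875·170 + 0.360750·280) / 0.23271875 = 153.34125 / 0.23271875 ≈ 658.912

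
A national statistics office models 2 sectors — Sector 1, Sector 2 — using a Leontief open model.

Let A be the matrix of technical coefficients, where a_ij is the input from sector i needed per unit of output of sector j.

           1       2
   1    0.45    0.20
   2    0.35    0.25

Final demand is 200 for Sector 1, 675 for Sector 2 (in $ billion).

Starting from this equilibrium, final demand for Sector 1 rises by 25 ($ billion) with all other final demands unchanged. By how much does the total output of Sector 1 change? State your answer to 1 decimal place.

Δx_1 = 54.7

I − A =
  [   0.55    -0.20]
  [  -0.35     0.75]
det(I−A) = (0.55)(0.75) − (-0.20)(-0.35) = 0.3425
adj(I−A) = [[0.75, 0.20], [0.35, 0.55]]
(I − A)⁻¹ = adj(I−A) / det(I−A) ≈
  [   2.1898     0.5839]
  [   1.0219     1.6058]
Δx = (I − A)⁻¹ Δd with Δd having +25 in the Sector 1 component and 0 elsewhere.
So Δx_1 = L_11 · (+25), where L_11 = adj(I−A)_11 / det(I−A) = 0.75 / 0.3425.
Δx_1 = 0.75 × (+25) / 0.3425 = 18.75 / 0.3425 ≈ 54.7.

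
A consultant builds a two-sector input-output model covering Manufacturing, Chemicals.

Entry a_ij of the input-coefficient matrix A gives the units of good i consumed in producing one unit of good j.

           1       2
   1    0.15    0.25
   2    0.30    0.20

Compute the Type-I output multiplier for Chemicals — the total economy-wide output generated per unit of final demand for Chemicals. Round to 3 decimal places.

I − A =
  [   0.85    -0.25]
  [  -0.30     0.80]
det(I−A) = (0.85)(0.80) − (-0.25)(-0.30) = 0.6050
adj(I−A) = [[0.80, 0.25], [0.30, 0.85]]
(I − A)⁻¹ = adj(I−A) / det(I−A) ≈
  [   1.3223     0.4132]
  [   0.4959     1.4050]
The output multiplier for sector j is the column-j sum of the Leontief inverse (I − A)⁻¹ = adj(I−A) / det(I−A).
Column 2 of adj(I−A): (0.25, 0.85); det(I−A) = 0.6050.
m_2 = (0.25 + 0.85) / 0.6050 = 1.10 / 0.6050 ≈ 1.818.

m_2 = 1.818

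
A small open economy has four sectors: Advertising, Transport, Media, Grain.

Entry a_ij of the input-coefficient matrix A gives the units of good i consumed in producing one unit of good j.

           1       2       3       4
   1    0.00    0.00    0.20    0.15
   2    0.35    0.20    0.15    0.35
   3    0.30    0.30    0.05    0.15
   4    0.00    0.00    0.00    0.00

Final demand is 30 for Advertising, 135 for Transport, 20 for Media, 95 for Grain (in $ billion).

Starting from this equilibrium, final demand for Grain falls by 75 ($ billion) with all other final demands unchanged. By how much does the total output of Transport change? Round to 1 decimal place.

I − A =
  [   1.00     0.00    -0.20    -0.15]
  [  -0.35     0.80    -0.15    -0.35]
  [  -0.30    -0.30     0.95    -0.15]
  [   0.00     0.00     0.00     1.00]
Compute the cofactors C_ij = (−1)^(i+j)·(3×3 minor ij) of I−A; the adjugate is their transpose:
adj(I−A) = Cᵀ =
  [ 0.715000   0.060000   0.160000   0.152250]
  [ 0.377500   0.890000   0.220000   0.401125]
  [ 0.345000   0.300000   0.800000   0.276750]
  [ 0.000000   0.000000   0.000000   0.646000]
det(I−A) = Σ_j (I−A)_1j·C_1j = (1.00)(0.715000) + (0.00)(0.377500) + (-0.20)(0.345000) + (-0.15)(0.000000) = 0.6460
(I − A)⁻¹ = adj(I−A) / det(I−A) ≈
  [   1.1068     0.0929     0.2477     0.2357]
  [   0.5844     1.3777     0.3406     0.6209]
  [   0.5341     0.4644     1.2384     0.4284]
  [   0.0000     0.0000     0.0000     1.0000]
Δx = (I − A)⁻¹ Δd with Δd having -75 in the Grain component and 0 elsewhere.
So Δx_2 = L_24 · (-75), where L_24 = adj(I−A)_24 / det(I−A) = 0.401125 / 0.6460.
Δx_2 = 0.401125 × (-75) / 0.6460 = -30.084375 / 0.6460 ≈ -46.6.

Δx_2 = -46.6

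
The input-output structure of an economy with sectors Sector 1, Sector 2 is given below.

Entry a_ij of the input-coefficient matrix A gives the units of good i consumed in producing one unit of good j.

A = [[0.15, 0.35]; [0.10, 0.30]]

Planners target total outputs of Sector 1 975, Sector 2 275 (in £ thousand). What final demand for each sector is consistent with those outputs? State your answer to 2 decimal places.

I − A =
  [   0.85    -0.35]
  [  -0.10     0.70]
d = (I − A) x:
  d_1 = (+0.85)·975 + (-0.35)·275 = 732.50
  d_2 = (-0.10)·975 + (+0.70)·275 = 95.00

d_1 = 732.50, d_2 = 95.00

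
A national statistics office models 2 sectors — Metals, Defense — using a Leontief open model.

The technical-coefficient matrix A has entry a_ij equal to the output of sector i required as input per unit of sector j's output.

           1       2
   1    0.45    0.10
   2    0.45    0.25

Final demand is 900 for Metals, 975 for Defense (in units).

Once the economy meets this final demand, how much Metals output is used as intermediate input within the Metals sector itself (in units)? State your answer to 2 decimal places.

z_11 = 945.92

I − A =
  [   0.55    -0.10]
  [  -0.45     0.75]
det(I−A) = (0.55)(0.75) − (-0.10)(-0.45) = 0.3675
adj(I−A) = [[0.75, 0.10], [0.45, 0.55]]
(I − A)⁻¹ = adj(I−A) / det(I−A) ≈
  [   2.0408     0.2721]
  [   1.2245     1.4966]
First solve x = (I − A)⁻¹ d = adj(I−A)·d / det(I−A); in particular x_1 = (0.75·900 + 0.10·975) / 0.3675 = 772.50 / 0.3675 ≈ 2102.0408.
Intermediate flow from 1 to 1: z_11 = a_11 · x_1 = 0.45 × 772.50 / 0.3675 = 347.625 / 0.3675 ≈ 945.92.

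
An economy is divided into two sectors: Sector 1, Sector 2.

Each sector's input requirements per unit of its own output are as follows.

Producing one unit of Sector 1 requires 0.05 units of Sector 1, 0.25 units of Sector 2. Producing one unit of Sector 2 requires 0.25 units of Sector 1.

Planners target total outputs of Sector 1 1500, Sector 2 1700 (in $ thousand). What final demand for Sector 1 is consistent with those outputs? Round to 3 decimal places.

I − A =
  [   0.95    -0.25]
  [  -0.25     1.00]
d = (I − A) x:
  d_1 = (+0.95)·1500 + (-0.25)·1700 = 1000.000
  d_2 = (-0.25)·1500 + (+1.00)·1700 = 1325.000

d_1 = 1000.000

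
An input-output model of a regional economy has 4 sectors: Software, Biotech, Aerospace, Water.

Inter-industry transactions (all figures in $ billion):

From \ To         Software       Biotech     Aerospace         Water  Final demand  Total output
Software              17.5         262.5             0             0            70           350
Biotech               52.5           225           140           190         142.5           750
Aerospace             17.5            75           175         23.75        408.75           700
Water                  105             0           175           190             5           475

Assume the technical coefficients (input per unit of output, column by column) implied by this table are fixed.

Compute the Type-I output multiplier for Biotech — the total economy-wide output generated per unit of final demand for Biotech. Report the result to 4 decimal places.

Technical coefficients a_ij = z_ij / X_j:
  a_11 = 17.5/350 = 0.05, a_21 = 52.5/350 = 0.15, a_31 = 17.5/350 = 0.05, a_41 = 105/350 = 0.30
  a_12 = 262.5/750 = 0.35, a_22 = 225/750 = 0.30, a_32 = 75/750 = 0.10, a_42 = 0/750 = 0.00
  a_13 = 0/700 = 0.00, a_23 = 140/700 = 0.20, a_33 = 175/700 = 0.25, a_43 = 175/700 = 0.25
  a_14 = 0/475 = 0.00, a_24 = 190/475 = 0.40, a_34 = 23.75/475 = 0.05, a_44 = 190/475 = 0.40
I − A =
  [   0.95    -0.35     0.00     0.00]
  [  -0.15     0.70    -0.20    -0.40]
  [  -0.05    -0.10     0.75    -0.05]
  [  -0.30     0.00    -0.25     0.60]
Compute the cofactors C_ij = (−1)^(i+j)·(3×3 minor ij) of I−A; the adjugate is their transpose:
adj(I−A) = Cᵀ =
  [ 0.284250   0.153125   0.077000   0.108500]
  [ 0.169625   0.415625   0.209000   0.294500]
  [ 0.052500   0.072750   0.325500   0.075625]
  [ 0.164000   0.106875   0.174125   0.436875]
det(I−A) = Σ_j (I−A)_1j·C_1j = (0.95)(0.284250) + (-0.35)(0.169625) + (0.00)(0.052500) + (0.00)(0.164000) = 0.21066875
(I − A)⁻¹ = adj(I−A) / det(I−A) ≈
  [   1.34927     0.72685     0.36550     0.51503]
  [   0.80517     1.97288     0.99208     1.39793]
  [   0.24921     0.34533     1.54508     0.35898]
  [   0.77847     0.50731     0.82653     2.07375]
The output multiplier for sector j is the column-j sum of the Leontief inverse (I − A)⁻¹ = adj(I−A) / det(I−A).
Column 2 of adj(I−A): (0.153125, 0.415625, 0.072750, 0.106875); det(I−A) = 0.21066875.
m_2 = (0.153125 + 0.415625 + 0.072750 + 0.106875) / 0.21066875 = 0.748375 / 0.21066875 ≈ 3.5524.

m_2 = 3.5524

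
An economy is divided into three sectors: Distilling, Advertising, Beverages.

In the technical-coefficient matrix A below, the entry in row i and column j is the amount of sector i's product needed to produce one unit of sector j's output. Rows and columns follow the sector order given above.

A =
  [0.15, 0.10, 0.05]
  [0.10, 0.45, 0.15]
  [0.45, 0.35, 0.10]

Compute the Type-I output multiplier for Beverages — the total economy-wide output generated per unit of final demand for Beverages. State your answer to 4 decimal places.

I − A =
  [   0.85    -0.10    -0.05]
  [  -0.10     0.55    -0.15]
  [  -0.45    -0.35     0.90]
Cofactors of I−A, C_ij = (−1)^(i+j)·(minor ij) (rows/columns in the sector order above):
  C_11 = (0.55)(0.90) − (-0.15)(-0.35) = 0.4425
  C_12 = −[(-0.10)(0.90) − (-0.15)(-0.45)] = 0.1575
  C_13 = (-0.10)(-0.35) − (0.55)(-0.45) = 0.2825
  C_21 = −[(-0.10)(0.90) − (-0.05)(-0.35)] = 0.1075
  C_22 = (0.85)(0.90) − (-0.05)(-0.45) = 0.7425
  C_23 = −[(0.85)(-0.35) − (-0.10)(-0.45)] = 0.3425
  C_31 = (-0.10)(-0.15) − (-0.05)(0.55) = 0.0425
  C_32 = −[(0.85)(-0.15) − (-0.05)(-0.10)] = 0.1325
  C_33 = (0.85)(0.55) − (-0.10)(-0.10) = 0.4575
det(I−A) = Σ_j (I−A)_1j·C_1j = (0.85)(0.4425) + (-0.10)(0.1575) + (-0.05)(0.2825) = 0.34625
adj(I−A) = Cᵀ =
  [ 0.4425   0.1075   0.0425]
  [ 0.1575   0.7425   0.1325]
  [ 0.2825   0.3425   0.4575]
(I − A)⁻¹ = adj(I−A) / det(I−A) ≈
  [   1.27798     0.31047     0.12274]
  [   0.45487     2.14440     0.38267]
  [   0.81588     0.98917     1.32130]
The output multiplier for sector j is the column-j sum of the Leontief inverse (I − A)⁻¹ = adj(I−A) / det(I−A).
Column B of adj(I−A): (0.0425, 0.1325, 0.4575); det(I−A) = 0.34625.
m_B = (0.0425 + 0.1325 + 0.4575) / 0.34625 = 0.6325 / 0.34625 ≈ 1.8267.

m_B = 1.8267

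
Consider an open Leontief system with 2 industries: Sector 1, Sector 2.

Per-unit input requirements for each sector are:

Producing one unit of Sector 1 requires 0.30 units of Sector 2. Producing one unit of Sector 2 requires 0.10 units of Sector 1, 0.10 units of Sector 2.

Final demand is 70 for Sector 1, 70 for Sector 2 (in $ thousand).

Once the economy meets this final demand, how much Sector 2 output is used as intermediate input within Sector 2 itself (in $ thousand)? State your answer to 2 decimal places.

I − A =
  [   1.00    -0.10]
  [  -0.30     0.90]
det(I−A) = (1.00)(0.90) − (-0.10)(-0.30) = 0.8700
adj(I−A) = [[0.90, 0.10], [0.30, 1.00]]
(I − A)⁻¹ = adj(I−A) / det(I−A) ≈
  [   1.0345     0.1149]
  [   0.3448     1.1494]
First solve x = (I − A)⁻¹ d = adj(I−A)·d / det(I−A); in particular x_2 = (0.30·70 + 1.00·70) / 0.8700 = 91.00 / 0.8700 ≈ 104.5977.
Intermediate flow from 2 to 2: z_22 = a_22 · x_2 = 0.10 × 91.00 / 0.8700 = 9.10 / 0.8700 ≈ 10.46.

z_22 = 10.46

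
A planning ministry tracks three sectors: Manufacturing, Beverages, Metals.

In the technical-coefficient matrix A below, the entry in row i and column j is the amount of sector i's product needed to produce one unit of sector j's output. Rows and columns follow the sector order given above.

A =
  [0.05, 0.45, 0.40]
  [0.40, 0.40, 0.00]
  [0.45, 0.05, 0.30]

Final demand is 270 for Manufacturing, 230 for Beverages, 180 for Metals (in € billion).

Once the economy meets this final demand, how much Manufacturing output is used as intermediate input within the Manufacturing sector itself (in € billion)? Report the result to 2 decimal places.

I − A =
  [   0.95    -0.45    -0.40]
  [  -0.40     0.60     0.00]
  [  -0.45    -0.05     0.70]
Cofactors of I−A, C_ij = (−1)^(i+j)·(minor ij) (rows/columns in the sector order above):
  C_11 = (0.60)(0.70) − (0.00)(-0.05) = 0.4200
  C_12 = −[(-0.40)(0.70) − (0.00)(-0.45)] = 0.2800
  C_13 = (-0.40)(-0.05) − (0.60)(-0.45) = 0.2900
  C_21 = −[(-0.45)(0.70) − (-0.40)(-0.05)] = 0.3350
  C_22 = (0.95)(0.70) − (-0.40)(-0.45) = 0.4850
  C_23 = −[(0.95)(-0.05) − (-0.45)(-0.45)] = 0.2500
  C_31 = (-0.45)(0.00) − (-0.40)(0.60) = 0.2400
  C_32 = −[(0.95)(0.00) − (-0.40)(-0.40)] = 0.1600
  C_33 = (0.95)(0.60) − (-0.45)(-0.40) = 0.3900
det(I−A) = Σ_j (I−A)_1j·C_1j = (0.95)(0.4200) + (-0.45)(0.2800) + (-0.40)(0.2900) = 0.1570
adj(I−A) = Cᵀ =
  [ 0.4200   0.3350   0.2400]
  [ 0.2800   0.4850   0.1600]
  [ 0.2900   0.2500   0.3900]
(I − A)⁻¹ = adj(I−A) / det(I−A) ≈
  [   2.6752     2.1338     1.5287]
  [   1.7834     3.0892     1.0191]
  [   1.8471     1.5924     2.4841]
First solve x = (I − A)⁻¹ d = adj(I−A)·d / det(I−A); in particular x_1 = (0.4200·270 + 0.3350·230 + 0.2400·180) / 0.1570 = 233.65 / 0.1570 ≈ 1488.2166.
Intermediate flow from 1 to 1: z_11 = a_11 · x_1 = 0.05 × 233.65 / 0.1570 = 11.6825 / 0.1570 ≈ 74.41.

z_11 = 74.41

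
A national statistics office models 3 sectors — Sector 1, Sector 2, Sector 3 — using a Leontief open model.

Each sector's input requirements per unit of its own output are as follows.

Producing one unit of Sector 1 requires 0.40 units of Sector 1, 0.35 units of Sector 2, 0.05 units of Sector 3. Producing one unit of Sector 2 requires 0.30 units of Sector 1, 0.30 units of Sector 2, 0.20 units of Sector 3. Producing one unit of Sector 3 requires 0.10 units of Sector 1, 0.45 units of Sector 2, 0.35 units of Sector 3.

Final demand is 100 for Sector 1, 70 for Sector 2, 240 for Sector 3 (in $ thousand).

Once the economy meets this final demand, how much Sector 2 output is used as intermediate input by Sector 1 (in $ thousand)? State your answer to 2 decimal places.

z_21 = 264.14

I − A =
  [   0.60    -0.30    -0.10]
  [  -0.35     0.70    -0.45]
  [  -0.05    -0.20     0.65]
Cofactors of I−A, C_ij = (−1)^(i+j)·(minor ij) (rows/columns in the sector order above):
  C_11 = (0.70)(0.65) − (-0.45)(-0.20) = 0.3650
  C_12 = −[(-0.35)(0.65) − (-0.45)(-0.05)] = 0.2500
  C_13 = (-0.35)(-0.20) − (0.70)(-0.05) = 0.1050
  C_21 = −[(-0.30)(0.65) − (-0.10)(-0.20)] = 0.2150
  C_22 = (0.60)(0.65) − (-0.10)(-0.05) = 0.3850
  C_23 = −[(0.60)(-0.20) − (-0.30)(-0.05)] = 0.1350
  C_31 = (-0.30)(-0.45) − (-0.10)(0.70) = 0.2050
  C_32 = −[(0.60)(-0.45) − (-0.10)(-0.35)] = 0.3050
  C_33 = (0.60)(0.70) − (-0.30)(-0.35) = 0.3150
det(I−A) = Σ_j (I−A)_1j·C_1j = (0.60)(0.3650) + (-0.30)(0.2500) + (-0.10)(0.1050) = 0.1335
adj(I−A) = Cᵀ =
  [ 0.3650   0.2150   0.2050]
  [ 0.2500   0.3850   0.3050]
  [ 0.1050   0.1350   0.3150]
(I − A)⁻¹ = adj(I−A) / det(I−A) ≈
  [   2.7341     1.6105     1.5356]
  [   1.8727     2.8839     2.2846]
  [   0.7865     1.0112     2.3596]
First solve x = (I − A)⁻¹ d = adj(I−A)·d / det(I−A); in particular x_1 = (0.3650·100 + 0.2150·70 + 0.2050·240) / 0.1335 = 100.75 / 0.1335 ≈ 754.6816.
Intermediate flow from 2 to 1: z_21 = a_21 · x_1 = 0.35 × 100.75 / 0.1335 = 35.2625 / 0.1335 ≈ 264.14.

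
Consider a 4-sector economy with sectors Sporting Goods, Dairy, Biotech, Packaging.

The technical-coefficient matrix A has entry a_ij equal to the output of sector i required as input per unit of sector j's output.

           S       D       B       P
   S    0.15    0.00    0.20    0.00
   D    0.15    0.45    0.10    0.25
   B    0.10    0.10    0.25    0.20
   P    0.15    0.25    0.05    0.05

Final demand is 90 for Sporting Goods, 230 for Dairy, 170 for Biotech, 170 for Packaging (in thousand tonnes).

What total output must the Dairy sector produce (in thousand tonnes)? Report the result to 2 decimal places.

x_D = 763.43

I − A =
  [   0.85     0.00    -0.20     0.00]
  [  -0.15     0.55    -0.10    -0.25]
  [  -0.10    -0.10     0.75    -0.20]
  [  -0.15    -0.25    -0.05     0.95]
Compute the cofactors C_ij = (−1)^(i+j)·(3×3 minor ij) of I−A; the adjugate is their transpose:
adj(I−A) = Cᵀ =
  [ 0.323750   0.029000   0.092000   0.027000]
  [ 0.147250   0.572125   0.127375   0.177375]
  [ 0.088000   0.123250   0.391000   0.114750]
  [ 0.094500   0.161625   0.068625   0.328125]
det(I−A) = Σ_j (I−A)_1j·C_1j = (0.85)(0.323750) + (0.00)(0.147250) + (-0.20)(0.088000) + (0.00)(0.094500) = 0.2575875
(I − A)⁻¹ = adj(I−A) / det(I−A) ≈
  [   1.2569     0.1126     0.3572     0.1048]
  [   0.5717     2.2211     0.4945     0.6886]
  [   0.3416     0.4785     1.5179     0.4455]
  [   0.3669     0.6275     0.2664     1.2738]
x = (I − A)⁻¹ d = adj(I−A)·d / det(I−A), with det(I−A) = 0.2575875:
  x_S = (0.323750·90 + 0.029000·230 + 0.092000·170 + 0.027000·170) / 0.2575875 = 56.0375 / 0.2575875 ≈ 217.55
  x_D = (0.147250·90 + 0.572125·230 + 0.127375·170 + 0.177375·170) / 0.2575875 = 196.64875 / 0.2575875 ≈ 763.43
  x_B = (0.088000·90 + 0.123250·230 + 0.391000·170 + 0.114750·170) / 0.2575875 = 122.245 / 0.2575875 ≈ 474.58
  x_P = (0.094500·90 + 0.161625·230 + 0.068625·170 + 0.328125·170) / 0.2575875 = 113.12625 / 0.2575875 ≈ 439.18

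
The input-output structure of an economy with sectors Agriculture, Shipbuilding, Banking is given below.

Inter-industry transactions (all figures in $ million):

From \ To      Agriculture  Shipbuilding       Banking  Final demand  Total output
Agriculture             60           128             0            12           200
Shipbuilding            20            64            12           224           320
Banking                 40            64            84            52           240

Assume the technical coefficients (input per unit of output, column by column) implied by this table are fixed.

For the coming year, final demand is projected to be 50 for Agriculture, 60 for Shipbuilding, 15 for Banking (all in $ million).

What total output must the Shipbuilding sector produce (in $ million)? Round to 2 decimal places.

Technical coefficients a_ij = z_ij / X_j:
  a_AA = 60/200 = 0.30, a_SA = 20/200 = 0.10, a_BA = 40/200 = 0.20
  a_AS = 128/320 = 0.40, a_SS = 64/320 = 0.20, a_BS = 64/320 = 0.20
  a_AB = 0/240 = 0.00, a_SB = 12/240 = 0.05, a_BB = 84/240 = 0.35
I − A =
  [   0.70    -0.40     0.00]
  [  -0.10     0.80    -0.05]
  [  -0.20    -0.20     0.65]
Cofactors of I−A, C_ij = (−1)^(i+j)·(minor ij) (rows/columns in the sector order above):
  C_11 = (0.80)(0.65) − (-0.05)(-0.20) = 0.5100
  C_12 = −[(-0.10)(0.65) − (-0.05)(-0.20)] = 0.0750
  C_13 = (-0.10)(-0.20) − (0.80)(-0.20) = 0.1800
  C_21 = −[(-0.40)(0.65) − (0.00)(-0.20)] = 0.2600
  C_22 = (0.70)(0.65) − (0.00)(-0.20) = 0.4550
  C_23 = −[(0.70)(-0.20) − (-0.40)(-0.20)] = 0.2200
  C_31 = (-0.40)(-0.05) − (0.00)(0.80) = 0.0200
  C_32 = −[(0.70)(-0.05) − (0.00)(-0.10)] = 0.0350
  C_33 = (0.70)(0.80) − (-0.40)(-0.10) = 0.5200
det(I−A) = Σ_j (I−A)_1j·C_1j = (0.70)(0.5100) + (-0.40)(0.0750) + (0.00)(0.1800) = 0.3270
adj(I−A) = Cᵀ =
  [ 0.5100   0.2600   0.0200]
  [ 0.0750   0.4550   0.0350]
  [ 0.1800   0.2200   0.5200]
(I − A)⁻¹ = adj(I−A) / det(I−A) ≈
  [   1.5596     0.7951     0.0612]
  [   0.2294     1.3914     0.1070]
  [   0.5505     0.6728     1.5902]
x = (I − A)⁻¹ d = adj(I−A)·d / det(I−A), with det(I−A) = 0.3270:
  x_A = (0.5100·50 + 0.2600·60 + 0.0200·15) / 0.3270 = 41.40 / 0.3270 ≈ 126.61
  x_S = (0.0750·50 + 0.4550·60 + 0.0350·15) / 0.3270 = 31.575 / 0.3270 ≈ 96.56
  x_B = (0.1800·50 + 0.2200·60 + 0.5200·15) / 0.3270 = 30.00 / 0.3270 ≈ 91.74

x_S = 96.56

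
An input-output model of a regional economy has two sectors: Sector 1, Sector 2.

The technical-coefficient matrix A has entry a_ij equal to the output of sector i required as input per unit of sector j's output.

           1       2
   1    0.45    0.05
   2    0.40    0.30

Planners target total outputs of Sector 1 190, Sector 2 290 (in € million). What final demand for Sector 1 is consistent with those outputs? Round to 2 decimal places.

I − A =
  [   0.55    -0.05]
  [  -0.40     0.70]
d = (I − A) x:
  d_1 = (+0.55)·190 + (-0.05)·290 = 90.00
  d_2 = (-0.40)·190 + (+0.70)·290 = 127.00

d_1 = 90.00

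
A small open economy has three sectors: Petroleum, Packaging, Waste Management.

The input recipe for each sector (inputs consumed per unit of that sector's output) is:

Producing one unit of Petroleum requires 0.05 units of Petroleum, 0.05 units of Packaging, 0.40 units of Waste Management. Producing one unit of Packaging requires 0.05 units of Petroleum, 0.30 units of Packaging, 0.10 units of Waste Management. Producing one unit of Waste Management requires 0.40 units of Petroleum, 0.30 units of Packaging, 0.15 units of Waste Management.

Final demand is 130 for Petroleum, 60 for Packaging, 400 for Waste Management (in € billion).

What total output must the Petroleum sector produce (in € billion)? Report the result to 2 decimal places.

I − A =
  [   0.95    -0.05    -0.40]
  [  -0.05     0.70    -0.30]
  [  -0.40    -0.10     0.85]
Cofactors of I−A, C_ij = (−1)^(i+j)·(minor ij) (rows/columns in the sector order above):
  C_11 = (0.70)(0.85) − (-0.30)(-0.10) = 0.5650
  C_12 = −[(-0.05)(0.85) − (-0.30)(-0.40)] = 0.1625
  C_13 = (-0.05)(-0.10) − (0.70)(-0.40) = 0.2850
  C_21 = −[(-0.05)(0.85) − (-0.40)(-0.10)] = 0.0825
  C_22 = (0.95)(0.85) − (-0.40)(-0.40) = 0.6475
  C_23 = −[(0.95)(-0.10) − (-0.05)(-0.40)] = 0.1150
  C_31 = (-0.05)(-0.30) − (-0.40)(0.70) = 0.2950
  C_32 = −[(0.95)(-0.30) − (-0.40)(-0.05)] = 0.3050
  C_33 = (0.95)(0.70) − (-0.05)(-0.05) = 0.6625
det(I−A) = Σ_j (I−A)_1j·C_1j = (0.95)(0.5650) + (-0.05)(0.1625) + (-0.40)(0.2850) = 0.414625
adj(I−A) = Cᵀ =
  [ 0.5650   0.0825   0.2950]
  [ 0.1625   0.6475   0.3050]
  [ 0.2850   0.1150   0.6625]
(I − A)⁻¹ = adj(I−A) / det(I−A) ≈
  [   1.3627     0.1990     0.7115]
  [   0.3919     1.5617     0.7356]
  [   0.6874     0.2774     1.5978]
x = (I − A)⁻¹ d = adj(I−A)·d / det(I−A), with det(I−A) = 0.414625:
  x_1 = (0.5650·130 + 0.0825·60 + 0.2950·400) / 0.414625 = 196.40 / 0.414625 ≈ 473.68
  x_2 = (0.1625·130 + 0.6475·60 + 0.3050·400) / 0.414625 = 181.975 / 0.414625 ≈ 438.89
  x_3 = (0.2850·130 + 0.1150·60 + 0.6625·400) / 0.414625 = 308.95 / 0.414625 ≈ 745.13

x_1 = 473.68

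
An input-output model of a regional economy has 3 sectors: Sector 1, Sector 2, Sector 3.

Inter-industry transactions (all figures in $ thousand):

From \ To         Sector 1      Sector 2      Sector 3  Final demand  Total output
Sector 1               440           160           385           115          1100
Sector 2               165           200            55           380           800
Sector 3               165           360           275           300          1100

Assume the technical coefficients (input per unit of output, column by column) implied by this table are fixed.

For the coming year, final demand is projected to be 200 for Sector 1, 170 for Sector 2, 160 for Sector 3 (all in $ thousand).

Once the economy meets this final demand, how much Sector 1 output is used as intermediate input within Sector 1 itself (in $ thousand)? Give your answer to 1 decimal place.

z_11 = 344.1

Technical coefficients a_ij = z_ij / X_j:
  a_11 = 440/1100 = 0.40, a_21 = 165/1100 = 0.15, a_31 = 165/1100 = 0.15
  a_12 = 160/800 = 0.20, a_22 = 200/800 = 0.25, a_32 = 360/800 = 0.45
  a_13 = 385/1100 = 0.35, a_23 = 55/1100 = 0.05, a_33 = 275/1100 = 0.25
I − A =
  [   0.60    -0.20    -0.35]
  [  -0.15     0.75    -0.05]
  [  -0.15    -0.45     0.75]
Cofactors of I−A, C_ij = (−1)^(i+j)·(minor ij) (rows/columns in the sector order above):
  C_11 = (0.75)(0.75) − (-0.05)(-0.45) = 0.5400
  C_12 = −[(-0.15)(0.75) − (-0.05)(-0.15)] = 0.1200
  C_13 = (-0.15)(-0.45) − (0.75)(-0.15) = 0.1800
  C_21 = −[(-0.20)(0.75) − (-0.35)(-0.45)] = 0.3075
  C_22 = (0.60)(0.75) − (-0.35)(-0.15) = 0.3975
  C_23 = −[(0.60)(-0.45) − (-0.20)(-0.15)] = 0.3000
  C_31 = (-0.20)(-0.05) − (-0.35)(0.75) = 0.2725
  C_32 = −[(0.60)(-0.05) − (-0.35)(-0.15)] = 0.0825
  C_33 = (0.60)(0.75) − (-0.20)(-0.15) = 0.4200
det(I−A) = Σ_j (I−A)_1j·C_1j = (0.60)(0.5400) + (-0.20)(0.1200) + (-0.35)(0.1800) = 0.2370
adj(I−A) = Cᵀ =
  [ 0.5400   0.3075   0.2725]
  [ 0.1200   0.3975   0.0825]
  [ 0.1800   0.3000   0.4200]
(I − A)⁻¹ = adj(I−A) / det(I−A) ≈
  [   2.2785     1.2975     1.1498]
  [   0.5063     1.6772     0.3481]
  [   0.7595     1.2658     1.7722]
First solve x = (I − A)⁻¹ d = adj(I−A)·d / det(I−A); in particular x_1 = (0.5400·200 + 0.3075·170 + 0.2725·160) / 0.2370 = 203.875 / 0.2370 ≈ 860.232.
Intermediate flow from 1 to 1: z_11 = a_11 · x_1 = 0.40 × 203.875 / 0.2370 = 81.55 / 0.2370 ≈ 344.1.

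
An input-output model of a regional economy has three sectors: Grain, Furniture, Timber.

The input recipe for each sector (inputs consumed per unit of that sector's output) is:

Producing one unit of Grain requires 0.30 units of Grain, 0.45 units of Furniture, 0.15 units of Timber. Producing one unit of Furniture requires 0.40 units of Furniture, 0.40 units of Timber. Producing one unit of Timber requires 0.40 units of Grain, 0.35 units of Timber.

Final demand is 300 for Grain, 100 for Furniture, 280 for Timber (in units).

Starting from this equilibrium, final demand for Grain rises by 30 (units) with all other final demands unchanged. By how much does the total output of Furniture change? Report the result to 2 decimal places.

Δx_F = 53.18

I − A =
  [   0.70     0.00    -0.40]
  [  -0.45     0.60     0.00]
  [  -0.15    -0.40     0.65]
Cofactors of I−A, C_ij = (−1)^(i+j)·(minor ij) (rows/columns in the sector order above):
  C_11 = (0.60)(0.65) − (0.00)(-0.40) = 0.3900
  C_12 = −[(-0.45)(0.65) − (0.00)(-0.15)] = 0.2925
  C_13 = (-0.45)(-0.40) − (0.60)(-0.15) = 0.2700
  C_21 = −[(0.00)(0.65) − (-0.40)(-0.40)] = 0.1600
  C_22 = (0.70)(0.65) − (-0.40)(-0.15) = 0.3950
  C_23 = −[(0.70)(-0.40) − (0.00)(-0.15)] = 0.2800
  C_31 = (0.00)(0.00) − (-0.40)(0.60) = 0.2400
  C_32 = −[(0.70)(0.00) − (-0.40)(-0.45)] = 0.1800
  C_33 = (0.70)(0.60) − (0.00)(-0.45) = 0.4200
det(I−A) = Σ_j (I−A)_1j·C_1j = (0.70)(0.3900) + (0.00)(0.2925) + (-0.40)(0.2700) = 0.1650
adj(I−A) = Cᵀ =
  [ 0.3900   0.1600   0.2400]
  [ 0.2925   0.3950   0.1800]
  [ 0.2700   0.2800   0.4200]
(I − A)⁻¹ = adj(I−A) / det(I−A) ≈
  [   2.3636     0.9697     1.4545]
  [   1.7727     2.3939     1.0909]
  [   1.6364     1.6970     2.5455]
Δx = (I − A)⁻¹ Δd with Δd having +30 in the Grain component and 0 elsewhere.
So Δx_F = L_FG · (+30), where L_FG = adj(I−A)_FG / det(I−A) = 0.2925 / 0.1650.
Δx_F = 0.2925 × (+30) / 0.1650 = 8.775 / 0.1650 ≈ 53.18.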